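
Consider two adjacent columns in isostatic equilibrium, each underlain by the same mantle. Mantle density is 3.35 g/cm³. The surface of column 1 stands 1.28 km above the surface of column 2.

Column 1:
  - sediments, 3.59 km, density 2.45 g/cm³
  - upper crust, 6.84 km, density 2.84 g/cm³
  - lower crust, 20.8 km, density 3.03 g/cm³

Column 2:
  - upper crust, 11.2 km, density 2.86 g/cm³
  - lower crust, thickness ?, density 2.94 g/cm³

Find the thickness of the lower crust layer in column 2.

Take the compensation level at the base of the deeper column (depth z_c below the surface of column 1) and equate Σ ρ_i t_i down to z_c; mantle fills any gap and the z_c terms cancel.
Column 1: 3.59×2.45 + 6.84×2.84 + 20.8×3.03 + (z_c − 31.23)×3.35
Column 2: 1.28×0 + 11.2×2.86 + x×2.94 + (z_c − 1.28 − 11.2 − x)×3.35
The z_c×3.35 term appears on both sides and cancels. Collect the known terms of each column as K = Σ(ρt)_known − 3.35 × (depth of known layers): K_1 = 91.2451 − 3.35×31.23 = −13.3754; K_2 = 32.032 − 3.35×(1.28 + 11.2) = −9.776.
Balance: K_1 = K_2 − x×(3.35 − 2.94), so x = (K_2 − K_1)/(3.35 − 2.94) = 3.5994/0.41 = 8.78 km.

8.78 km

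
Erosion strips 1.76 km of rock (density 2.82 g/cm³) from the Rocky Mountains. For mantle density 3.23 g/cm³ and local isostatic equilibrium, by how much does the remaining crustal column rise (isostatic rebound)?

1.54 km

Unloading: uplift u = e ρ_c/ρ_m = 1.76 km × 2.82/3.23 = 1.54 km.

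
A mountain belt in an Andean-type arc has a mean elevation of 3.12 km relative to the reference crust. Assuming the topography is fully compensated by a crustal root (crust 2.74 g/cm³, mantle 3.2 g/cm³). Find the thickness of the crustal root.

18.6 km

By Archimedes' principle applied to the lithosphere: the weight of the topography is balanced by the buoyancy of the root, ρ_c h = (ρ_m − ρ_c) r.
r = h · ρ_c / (ρ_m − ρ_c) = 3.12 km × 2.74 / (3.2 − 2.74) = 18.6 km.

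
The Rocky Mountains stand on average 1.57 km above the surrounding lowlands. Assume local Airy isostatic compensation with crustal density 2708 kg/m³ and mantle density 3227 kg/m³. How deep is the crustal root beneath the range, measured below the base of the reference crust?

In Airy isostatic equilibrium: the weight of the topography is balanced by the buoyancy of the root, ρ_c h = (ρ_m − ρ_c) r.
r = h · ρ_c / (ρ_m − ρ_c) = 1.57 km × 2708 / (3227 − 2708) = 8.19 km.

8.19 km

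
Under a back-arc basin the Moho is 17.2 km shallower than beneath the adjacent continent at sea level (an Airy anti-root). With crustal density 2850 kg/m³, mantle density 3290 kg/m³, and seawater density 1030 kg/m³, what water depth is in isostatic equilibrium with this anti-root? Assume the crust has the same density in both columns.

Replacing a thickness d of crust by seawater at the top must be balanced by replacing crust with mantle at the base: d (ρ_c − ρ_w) = a (ρ_m − ρ_c).
d = a (ρ_m − ρ_c)/(ρ_c − ρ_w) = 17.2 km × 440/1820 = 4.16 km.

4.16 km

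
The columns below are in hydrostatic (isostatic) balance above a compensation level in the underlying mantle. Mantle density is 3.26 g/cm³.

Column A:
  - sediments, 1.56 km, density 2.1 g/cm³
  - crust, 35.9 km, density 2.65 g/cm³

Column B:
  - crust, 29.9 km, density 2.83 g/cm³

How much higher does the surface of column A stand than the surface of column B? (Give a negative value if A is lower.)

For any compensation level in the mantle, the mantle terms cancel and isostasy reduces to e = (Σt_A − Σt_B) − (Σ(ρt)_A − Σ(ρt)_B) / ρ_m.
Σt_A = 37.46 km; Σt_B = 29.9 km; Σ(ρt)_A = 98.411; Σ(ρt)_B = 84.617 (in km·g/cm³).
e = (37.46 − 29.9) − (98.411 − 84.617) / 3.26 = 3.33 km.

3.33 km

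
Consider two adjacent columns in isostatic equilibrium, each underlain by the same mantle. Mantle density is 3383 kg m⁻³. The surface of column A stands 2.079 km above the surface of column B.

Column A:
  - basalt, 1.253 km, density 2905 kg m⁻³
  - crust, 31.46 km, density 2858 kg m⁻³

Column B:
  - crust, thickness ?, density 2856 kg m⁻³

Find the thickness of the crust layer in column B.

Take the compensation level at the base of the deeper column (depth z_c below the surface of column A) and equate Σ ρ_i t_i down to z_c; mantle fills any gap and the z_c terms cancel.
Column A: 1.253×2905 + 31.46×2858 + (z_c − 32.713)×3383
Column B: 2.079×0 + x×2856 + (z_c − 2.079 − 0 − x)×3383
The z_c×3383 term appears on both sides and cancels. Collect the known terms of each column as K = Σ(ρt)_known − 3383 × (depth of known layers): K_A = 93552.645 − 3383×32.713 = −17115.434; K_B = 0 − 3383×(2.079 + 0) = −7033.257.
Balance: K_A = K_B − x×(3383 − 2856), so x = (K_B − K_A)/(3383 − 2856) = 10082.2/527 = 19.1 km.

19.1 km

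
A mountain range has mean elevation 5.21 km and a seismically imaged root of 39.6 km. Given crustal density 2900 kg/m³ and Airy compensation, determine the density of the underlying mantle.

3280 kg/m³

Airy balance: ρ_c h = (ρ_m − ρ_c) r → ρ_m = ρ_c (1 + h/r).
ρ_m = 2900 × (1 + 5.21 km/39.6 km) = 3280 kg/m³.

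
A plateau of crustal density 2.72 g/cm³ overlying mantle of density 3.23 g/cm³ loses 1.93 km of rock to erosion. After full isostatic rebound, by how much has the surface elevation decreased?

Rebound u = e ρ_c/ρ_m = 1.93 km × 2.72/3.23 = 1.625 km.
Net surface drop = e − u = 1.93 km − 1.625 km = e (ρ_m − ρ_c)/ρ_m = 0.305 km.

0.305 km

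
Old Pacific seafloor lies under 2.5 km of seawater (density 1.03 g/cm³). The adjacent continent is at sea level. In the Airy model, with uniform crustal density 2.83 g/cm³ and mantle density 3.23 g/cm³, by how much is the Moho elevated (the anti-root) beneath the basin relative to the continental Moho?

11.2 km

Equating mass per unit area of the two columns: replacing crust with seawater at the top is compensated by replacing crust with mantle at the base: d (ρ_c − ρ_w) = a (ρ_m − ρ_c).
a = d (ρ_c − ρ_w)/(ρ_m − ρ_c) = 2.5 km × 1.8/0.4 = 11.2 km.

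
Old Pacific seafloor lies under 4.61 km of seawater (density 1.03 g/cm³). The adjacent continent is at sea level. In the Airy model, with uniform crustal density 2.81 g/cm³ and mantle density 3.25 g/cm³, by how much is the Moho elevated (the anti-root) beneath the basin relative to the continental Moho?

Isostatic balance requires: replacing crust with seawater at the top is compensated by replacing crust with mantle at the base: d (ρ_c − ρ_w) = a (ρ_m − ρ_c).
a = d (ρ_c − ρ_w)/(ρ_m − ρ_c) = 4.61 km × 1.78/0.44 = 18.6 km.

18.6 km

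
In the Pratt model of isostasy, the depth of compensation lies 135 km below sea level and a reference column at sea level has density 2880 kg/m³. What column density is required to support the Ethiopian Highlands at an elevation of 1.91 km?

2840 kg/m³

Pratt balance: ρ_ref D = ρ (D + h).
ρ = ρ_ref D/(D + h) = 2880 × 135 km/(135 km + 1.91 km) = 2840 kg/m³.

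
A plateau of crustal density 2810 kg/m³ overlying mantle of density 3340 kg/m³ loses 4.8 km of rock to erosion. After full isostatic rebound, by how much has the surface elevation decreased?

Rebound u = e ρ_c/ρ_m = 4.8 km × 2810/3340 = 4.038 km.
Net surface drop = e − u = 4.8 km − 4.038 km = e (ρ_m − ρ_c)/ρ_m = 0.762 km.

0.762 km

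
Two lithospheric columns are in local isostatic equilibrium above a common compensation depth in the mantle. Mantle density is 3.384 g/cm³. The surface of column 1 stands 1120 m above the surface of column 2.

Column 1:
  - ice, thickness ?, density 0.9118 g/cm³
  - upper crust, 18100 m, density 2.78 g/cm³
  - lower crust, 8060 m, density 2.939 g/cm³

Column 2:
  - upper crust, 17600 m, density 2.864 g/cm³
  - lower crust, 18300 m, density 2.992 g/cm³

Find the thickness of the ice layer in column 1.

Take the compensation level at the base of the deeper column (depth z_c below the surface of column 1) and equate Σ ρ_i t_i down to z_c; mantle fills any gap and the z_c terms cancel.
Column 1: x×0.9118 + 18100×2.78 + 8060×2.939 + (z_c − 26160 − x)×3.384
Column 2: 1120×0 + 17600×2.864 + 18300×2.992 + (z_c − 1120 − 35900)×3.384
The z_c×3.384 term appears on both sides and cancels. Collect the known terms of each column as K = Σ(ρt)_known − 3.384 × (depth of known layers): K_1 = 74006.34 − 3.384×26160 = −14519.1; K_2 = 105160 − 3.384×(1120 + 35900) = −20115.68.
Balance: K_1 − x×(3.384 − 0.9118) = K_2, so x = (K_1 − K_2)/(3.384 − 0.9118) = 5596.58/2.4722 = 2260 m.

2260 m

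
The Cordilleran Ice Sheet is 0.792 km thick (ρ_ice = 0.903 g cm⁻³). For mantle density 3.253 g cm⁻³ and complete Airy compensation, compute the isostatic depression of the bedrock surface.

0.22 km

Isostatic balance requires: the ice load ρ_ice t is balanced by mantle displaced below, ρ_m s.
s = t ρ_ice / ρ_m = 0.792 km × 0.903/3.253 = 0.22 km.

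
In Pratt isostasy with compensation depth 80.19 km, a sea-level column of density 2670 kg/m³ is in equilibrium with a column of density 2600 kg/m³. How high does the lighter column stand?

ρ_ref D = ρ (D + h) → h = D (ρ_ref − ρ)/ρ.
h = 80.19 km × (2670 − 2600)/2600 = 2.16 km.

2.16 km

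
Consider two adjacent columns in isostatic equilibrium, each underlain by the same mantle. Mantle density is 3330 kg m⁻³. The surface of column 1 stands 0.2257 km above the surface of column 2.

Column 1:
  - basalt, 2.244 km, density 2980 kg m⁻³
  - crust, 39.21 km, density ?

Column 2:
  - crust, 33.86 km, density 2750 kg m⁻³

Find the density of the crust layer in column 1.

Take the compensation level at the base of the deeper column (depth z_c below the surface of column 1) and equate Σ ρ_i t_i down to z_c; mantle fills any gap and the z_c terms cancel.
Column 1: 2.244×2980 + 39.21×ρ + (z_c − 41.454)×3330
Column 2: 0.2257×0 + 33.86×2750 + (z_c − 0.2257 − 33.86)×3330
The z_c×3330 term appears on both sides and cancels. Collect the known terms of each column as K = Σ(ρt)_known − 3330 × (depth of known layers): K_1 = 6687.12 − 3330×41.454 = −131354.7; K_2 = 93115 − 3330×(0.2257 + 33.86) = −20390.381.
Balance: K_1 + 39.21×ρ = K_2, so ρ = (K_2 − K_1)/39.21 = 110964/39.21 = 2830 kg m⁻³.

2830 kg m⁻³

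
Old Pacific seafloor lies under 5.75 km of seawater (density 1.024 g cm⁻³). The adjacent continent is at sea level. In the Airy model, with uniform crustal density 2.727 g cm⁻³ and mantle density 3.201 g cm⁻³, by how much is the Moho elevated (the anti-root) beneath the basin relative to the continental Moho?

20.7 km

For local isostatic compensation: replacing crust with seawater at the top is compensated by replacing crust with mantle at the base: d (ρ_c − ρ_w) = a (ρ_m − ρ_c).
a = d (ρ_c − ρ_w)/(ρ_m − ρ_c) = 5.75 km × 1.703/0.474 = 20.7 km.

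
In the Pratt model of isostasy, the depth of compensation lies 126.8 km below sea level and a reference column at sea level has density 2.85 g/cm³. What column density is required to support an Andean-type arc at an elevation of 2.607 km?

Pratt balance: ρ_ref D = ρ (D + h).
ρ = ρ_ref D/(D + h) = 2.85 × 126.8 km/(126.8 km + 2.607 km) = 2.79 g/cm³.

2.79 g/cm³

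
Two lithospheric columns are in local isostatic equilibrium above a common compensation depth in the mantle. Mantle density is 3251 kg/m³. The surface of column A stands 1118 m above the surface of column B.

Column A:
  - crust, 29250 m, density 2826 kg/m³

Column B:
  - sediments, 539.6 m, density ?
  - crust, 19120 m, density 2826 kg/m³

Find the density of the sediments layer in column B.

Take the compensation level at the base of the deeper column (depth z_c below the surface of column A) and equate Σ ρ_i t_i down to z_c; mantle fills any gap and the z_c terms cancel.
Column A: 29250×2826 + (z_c − 29250)×3251
Column B: 1118×0 + 539.6×ρ + 19120×2826 + (z_c − 1118 − 19659.6)×3251
The z_c×3251 term appears on both sides and cancels. Collect the known terms of each column as K = Σ(ρt)_known − 3251 × (depth of known layers): K_A = 82660500 − 3251×29250 = −12431250; K_B = 54033120 − 3251×(1118 + 19659.6) = −13514857.6.
Balance: K_A = K_B + 539.6×ρ, so ρ = (K_A − K_B)/539.6 = 1083610/539.6 = 2010 kg/m³.

2010 kg/m³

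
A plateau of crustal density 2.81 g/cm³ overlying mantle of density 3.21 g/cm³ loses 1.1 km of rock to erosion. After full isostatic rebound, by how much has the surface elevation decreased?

0.137 km

Rebound u = e ρ_c/ρ_m = 1.1 km × 2.81/3.21 = 0.9629 km.
Net surface drop = e − u = 1.1 km − 0.9629 km = e (ρ_m − ρ_c)/ρ_m = 0.137 km.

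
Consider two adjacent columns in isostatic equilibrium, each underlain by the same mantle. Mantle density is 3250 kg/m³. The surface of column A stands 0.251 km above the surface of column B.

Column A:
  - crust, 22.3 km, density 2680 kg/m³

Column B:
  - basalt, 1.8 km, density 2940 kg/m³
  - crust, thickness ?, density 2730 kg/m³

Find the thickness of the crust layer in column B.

Take the compensation level at the base of the deeper column (depth z_c below the surface of column A) and equate Σ ρ_i t_i down to z_c; mantle fills any gap and the z_c terms cancel.
Column A: 22.3×2680 + (z_c − 22.3)×3250
Column B: 0.251×0 + 1.8×2940 + x×2730 + (z_c − 0.251 − 1.8 − x)×3250
The z_c×3250 term appears on both sides and cancels. Collect the known terms of each column as K = Σ(ρt)_known − 3250 × (depth of known layers): K_A = 59764 − 3250×22.3 = −12711; K_B = 5292 − 3250×(0.251 + 1.8) = −1373.75.
Balance: K_A = K_B − x×(3250 − 2730), so x = (K_B − K_A)/(3250 − 2730) = 11337.2/520 = 21.8 km.

21.8 km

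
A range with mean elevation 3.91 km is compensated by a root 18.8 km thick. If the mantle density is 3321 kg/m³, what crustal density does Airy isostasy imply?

ρ_c h = (ρ_m − ρ_c) r → ρ_c (h + r) = ρ_m r → ρ_c = ρ_m r / (h + r).
ρ_c = 3321 × 18.8 km / (3.91 km + 18.8 km) = 2750 kg/m³.

2750 kg/m³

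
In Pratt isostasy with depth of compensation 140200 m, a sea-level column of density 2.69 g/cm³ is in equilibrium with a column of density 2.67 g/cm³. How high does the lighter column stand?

ρ_ref D = ρ (D + h) → h = D (ρ_ref − ρ)/ρ.
h = 140200 m × (2.69 − 2.67)/2.67 = 1050 m.

1050 m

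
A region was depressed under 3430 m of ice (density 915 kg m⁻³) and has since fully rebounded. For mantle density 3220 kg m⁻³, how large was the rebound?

975 m

Removing the load lets mantle flow back in; uplift u satisfies ρ_ice t = ρ_m u.
u = t ρ_ice/ρ_m = 3430 m × 915/3220 = 975 m.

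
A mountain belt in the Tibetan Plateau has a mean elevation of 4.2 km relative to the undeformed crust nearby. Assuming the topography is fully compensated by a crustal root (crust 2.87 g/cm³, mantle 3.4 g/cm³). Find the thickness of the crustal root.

In Airy isostatic equilibrium: the weight of the topography is balanced by the buoyancy of the root, ρ_c h = (ρ_m − ρ_c) r.
r = h · ρ_c / (ρ_m − ρ_c) = 4.2 km × 2.87 / (3.4 − 2.87) = 22.7 km.

22.7 km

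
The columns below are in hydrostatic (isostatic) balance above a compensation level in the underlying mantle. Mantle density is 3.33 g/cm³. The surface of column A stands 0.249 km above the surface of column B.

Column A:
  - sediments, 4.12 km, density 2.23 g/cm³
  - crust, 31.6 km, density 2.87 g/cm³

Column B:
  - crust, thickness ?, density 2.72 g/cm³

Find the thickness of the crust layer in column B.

Take the compensation level at the base of the deeper column (depth z_c below the surface of column A) and equate Σ ρ_i t_i down to z_c; mantle fills any gap and the z_c terms cancel.
Column A: 4.12×2.23 + 31.6×2.87 + (z_c − 35.72)×3.33
Column B: 0.249×0 + x×2.72 + (z_c − 0.249 − 0 − x)×3.33
The z_c×3.33 term appears on both sides and cancels. Collect the known terms of each column as K = Σ(ρt)_known − 3.33 × (depth of known layers): K_A = 99.8796 − 3.33×35.72 = −19.068; K_B = 0 − 3.33×(0.249 + 0) = −0.82917.
Balance: K_A = K_B − x×(3.33 − 2.72), so x = (K_B − K_A)/(3.33 − 2.72) = 18.2388/0.61 = 29.9 km.

29.9 km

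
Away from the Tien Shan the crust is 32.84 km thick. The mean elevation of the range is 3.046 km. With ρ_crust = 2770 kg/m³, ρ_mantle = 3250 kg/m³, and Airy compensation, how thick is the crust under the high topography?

53.5 km

Root depth r = h ρ_c / (ρ_m − ρ_c) = 3.046 km × 2770 / 480 = 17.58 km.
Total thickness = T + h + r = 32.84 km + 3.046 km + 17.58 km = 53.5 km.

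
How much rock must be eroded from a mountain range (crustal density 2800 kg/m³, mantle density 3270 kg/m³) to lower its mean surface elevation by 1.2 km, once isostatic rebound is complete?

8.35 km

Net drop Δ = e − u = e − e ρ_c/ρ_m = e (ρ_m − ρ_c)/ρ_m.
e = Δ ρ_m/(ρ_m − ρ_c) = 1.2 km × 3270/470 = 8.35 km.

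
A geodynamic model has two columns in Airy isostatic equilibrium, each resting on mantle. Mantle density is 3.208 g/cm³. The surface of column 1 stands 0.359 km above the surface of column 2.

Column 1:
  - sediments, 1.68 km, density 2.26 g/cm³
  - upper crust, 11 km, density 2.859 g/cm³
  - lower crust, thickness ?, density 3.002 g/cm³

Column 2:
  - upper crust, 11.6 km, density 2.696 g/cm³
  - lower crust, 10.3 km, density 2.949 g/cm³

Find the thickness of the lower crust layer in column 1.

Take the compensation level at the base of the deeper column (depth z_c below the surface of column 1) and equate Σ ρ_i t_i down to z_c; mantle fills any gap and the z_c terms cancel.
Column 1: 1.68×2.26 + 11×2.859 + x×3.002 + (z_c − 12.68 − x)×3.208
Column 2: 0.359×0 + 11.6×2.696 + 10.3×2.949 + (z_c − 0.359 − 21.9)×3.208
The z_c×3.208 term appears on both sides and cancels. Collect the known terms of each column as K = Σ(ρt)_known − 3.208 × (depth of known layers): K_1 = 35.2458 − 3.208×12.68 = −5.43164; K_2 = 61.6483 − 3.208×(0.359 + 21.9) = −9.758572.
Balance: K_1 − x×(3.208 − 3.002) = K_2, so x = (K_1 − K_2)/(3.208 − 3.002) = 4.32693/0.206 = 21 km.

21 km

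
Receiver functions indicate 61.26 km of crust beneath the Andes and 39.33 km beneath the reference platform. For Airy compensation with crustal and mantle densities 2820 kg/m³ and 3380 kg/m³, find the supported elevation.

3.63 km

Excess crust Δ = 61.26 km − 39.33 km = 21.93 km, split between elevation h and root r with h + r = Δ.
Airy balance ρ_c h = (ρ_m − ρ_c) r gives r = h ρ_c/(ρ_m − ρ_c), so h (1 + ρ_c/(ρ_m − ρ_c)) = Δ, i.e. h = Δ (ρ_m − ρ_c)/ρ_m.
h = 21.93 km × 560/3380 = 3.63 km.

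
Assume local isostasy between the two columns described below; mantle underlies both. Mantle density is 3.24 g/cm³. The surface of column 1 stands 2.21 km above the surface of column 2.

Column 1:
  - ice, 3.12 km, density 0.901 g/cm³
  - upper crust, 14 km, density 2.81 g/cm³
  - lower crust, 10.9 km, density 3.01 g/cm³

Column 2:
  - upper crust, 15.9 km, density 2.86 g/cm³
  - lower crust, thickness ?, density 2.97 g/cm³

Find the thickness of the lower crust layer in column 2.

9.71 km

Take the compensation level at the base of the deeper column (depth z_c below the surface of column 1) and equate Σ ρ_i t_i down to z_c; mantle fills any gap and the z_c terms cancel.
Column 1: 3.12×0.901 + 14×2.81 + 10.9×3.01 + (z_c − 28.02)×3.24
Column 2: 2.21×0 + 15.9×2.86 + x×2.97 + (z_c − 2.21 − 15.9 − x)×3.24
The z_c×3.24 term appears on both sides and cancels. Collect the known terms of each column as K = Σ(ρt)_known − 3.24 × (depth of known layers): K_1 = 74.96012 − 3.24×28.02 = −15.82468; K_2 = 45.474 − 3.24×(2.21 + 15.9) = −13.2024.
Balance: K_1 = K_2 − x×(3.24 − 2.97), so x = (K_2 − K_1)/(3.24 − 2.97) = 2.62228/0.27 = 9.71 km.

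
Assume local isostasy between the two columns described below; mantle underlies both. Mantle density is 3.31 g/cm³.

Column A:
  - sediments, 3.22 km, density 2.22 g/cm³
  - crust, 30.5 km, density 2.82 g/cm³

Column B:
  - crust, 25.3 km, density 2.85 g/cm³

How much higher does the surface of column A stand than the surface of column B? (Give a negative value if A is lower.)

2.06 km

For any compensation level in the mantle, the mantle terms cancel and isostasy reduces to e = (Σt_A − Σt_B) − (Σ(ρt)_A − Σ(ρt)_B) / ρ_m.
Σt_A = 33.72 km; Σt_B = 25.3 km; Σ(ρt)_A = 93.1584; Σ(ρt)_B = 72.105 (in km·g/cm³).
e = (33.72 − 25.3) − (93.1584 − 72.105) / 3.31 = 2.06 km.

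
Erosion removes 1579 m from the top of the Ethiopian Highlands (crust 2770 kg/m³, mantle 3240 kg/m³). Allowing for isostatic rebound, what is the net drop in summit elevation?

Rebound u = e ρ_c/ρ_m = 1579 m × 2770/3240 = 1350 m.
Net surface drop = e − u = 1579 m − 1350 m = e (ρ_m − ρ_c)/ρ_m = 229 m.

229 m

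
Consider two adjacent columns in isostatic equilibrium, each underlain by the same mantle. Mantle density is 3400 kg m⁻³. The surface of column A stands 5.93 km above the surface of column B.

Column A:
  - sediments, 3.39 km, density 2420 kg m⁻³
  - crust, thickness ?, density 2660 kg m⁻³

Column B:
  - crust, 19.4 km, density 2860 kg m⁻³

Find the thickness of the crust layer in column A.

Take the compensation level at the base of the deeper column (depth z_c below the surface of column A) and equate Σ ρ_i t_i down to z_c; mantle fills any gap and the z_c terms cancel.
Column A: 3.39×2420 + x×2660 + (z_c − 3.39 − x)×3400
Column B: 5.93×0 + 19.4×2860 + (z_c − 5.93 − 19.4)×3400
The z_c×3400 term appears on both sides and cancels. Collect the known terms of each column as K = Σ(ρt)_known − 3400 × (depth of known layers): K_A = 8203.8 − 3400×3.39 = −3322.2; K_B = 55484 − 3400×(5.93 + 19.4) = −30638.
Balance: K_A − x×(3400 − 2660) = K_B, so x = (K_A − K_B)/(3400 − 2660) = 27315.8/740 = 36.9 km.

36.9 km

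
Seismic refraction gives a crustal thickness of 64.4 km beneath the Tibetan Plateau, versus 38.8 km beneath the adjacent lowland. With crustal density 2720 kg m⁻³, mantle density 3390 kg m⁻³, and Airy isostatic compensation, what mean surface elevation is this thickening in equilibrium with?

5.06 km

Excess crust Δ = 64.4 km − 38.8 km = 25.6 km, split between elevation h and root r with h + r = Δ.
Airy balance ρ_c h = (ρ_m − ρ_c) r gives r = h ρ_c/(ρ_m − ρ_c), so h (1 + ρ_c/(ρ_m − ρ_c)) = Δ, i.e. h = Δ (ρ_m − ρ_c)/ρ_m.
h = 25.6 km × 670/3390 = 5.06 km.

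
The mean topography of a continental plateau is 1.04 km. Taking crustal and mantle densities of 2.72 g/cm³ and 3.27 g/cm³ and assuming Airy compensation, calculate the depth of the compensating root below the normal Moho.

Isostatic balance requires: the weight of the topography is balanced by the buoyancy of the root, ρ_c h = (ρ_m − ρ_c) r.
r = h · ρ_c / (ρ_m − ρ_c) = 1.04 km × 2.72 / (3.27 − 2.72) = 5.14 km.

5.14 km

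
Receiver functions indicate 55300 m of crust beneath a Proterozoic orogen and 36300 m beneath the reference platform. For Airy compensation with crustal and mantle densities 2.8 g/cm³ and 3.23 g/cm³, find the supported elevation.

Excess crust Δ = 55300 m − 36300 m = 19000 m, split between elevation h and root r with h + r = Δ.
Airy balance ρ_c h = (ρ_m − ρ_c) r gives r = h ρ_c/(ρ_m − ρ_c), so h (1 + ρ_c/(ρ_m − ρ_c)) = Δ, i.e. h = Δ (ρ_m − ρ_c)/ρ_m.
h = 19000 m × 0.43/3.23 = 2530 m.

2530 m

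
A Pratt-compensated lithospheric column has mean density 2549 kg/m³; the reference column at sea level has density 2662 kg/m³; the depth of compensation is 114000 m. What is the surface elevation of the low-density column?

5050 m

ρ_ref D = ρ (D + h) → h = D (ρ_ref − ρ)/ρ.
h = 114000 m × (2662 − 2549)/2549 = 5050 m.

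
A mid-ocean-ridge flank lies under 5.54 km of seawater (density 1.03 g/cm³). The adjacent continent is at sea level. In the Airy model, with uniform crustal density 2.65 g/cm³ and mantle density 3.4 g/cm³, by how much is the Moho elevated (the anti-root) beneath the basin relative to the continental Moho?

12 km

For local isostatic compensation: replacing crust with seawater at the top is compensated by replacing crust with mantle at the base: d (ρ_c − ρ_w) = a (ρ_m − ρ_c).
a = d (ρ_c − ρ_w)/(ρ_m − ρ_c) = 5.54 km × 1.62/0.75 = 12 km.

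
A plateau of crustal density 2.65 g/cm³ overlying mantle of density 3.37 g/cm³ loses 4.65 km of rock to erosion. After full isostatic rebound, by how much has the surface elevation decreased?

0.993 km

Rebound u = e ρ_c/ρ_m = 4.65 km × 2.65/3.37 = 3.657 km.
Net surface drop = e − u = 4.65 km − 3.657 km = e (ρ_m − ρ_c)/ρ_m = 0.993 km.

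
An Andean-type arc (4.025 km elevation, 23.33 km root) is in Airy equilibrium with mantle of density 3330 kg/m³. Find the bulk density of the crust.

ρ_c h = (ρ_m − ρ_c) r → ρ_c (h + r) = ρ_m r → ρ_c = ρ_m r / (h + r).
ρ_c = 3330 × 23.33 km / (4.025 km + 23.33 km) = 2840 kg/m³.

2840 kg/m³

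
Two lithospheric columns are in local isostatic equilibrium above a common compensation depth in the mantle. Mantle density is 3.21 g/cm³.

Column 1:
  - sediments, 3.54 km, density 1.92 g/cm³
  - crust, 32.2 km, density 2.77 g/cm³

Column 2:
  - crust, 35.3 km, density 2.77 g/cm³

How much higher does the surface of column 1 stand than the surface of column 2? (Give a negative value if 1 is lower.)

0.998 km

For any compensation level in the mantle, the mantle terms cancel and isostasy reduces to e = (Σt_1 − Σt_2) − (Σ(ρt)_1 − Σ(ρt)_2) / ρ_m.
Σt_1 = 35.74 km; Σt_2 = 35.3 km; Σ(ρt)_1 = 95.9908; Σ(ρt)_2 = 97.781 (in km·g/cm³).
e = (35.74 − 35.3) − (95.9908 − 97.781) / 3.21 = 0.998 km.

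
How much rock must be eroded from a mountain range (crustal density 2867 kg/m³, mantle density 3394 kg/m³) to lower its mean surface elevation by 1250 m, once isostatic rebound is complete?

Net drop Δ = e − u = e − e ρ_c/ρ_m = e (ρ_m − ρ_c)/ρ_m.
e = Δ ρ_m/(ρ_m − ρ_c) = 1250 m × 3394/527 = 8050 m.

8050 m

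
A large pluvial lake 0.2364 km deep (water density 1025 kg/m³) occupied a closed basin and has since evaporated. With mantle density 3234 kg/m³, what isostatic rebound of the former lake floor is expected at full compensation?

u = d ρ_w/ρ_m = 0.2364 km × 1025/3234 = 0.0749 km.

0.0749 km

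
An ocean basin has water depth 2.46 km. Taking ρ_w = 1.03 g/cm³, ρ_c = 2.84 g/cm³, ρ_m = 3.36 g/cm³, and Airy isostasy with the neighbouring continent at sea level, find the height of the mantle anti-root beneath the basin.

8.56 km

In Airy isostatic equilibrium: replacing crust with seawater at the top is compensated by replacing crust with mantle at the base: d (ρ_c − ρ_w) = a (ρ_m − ρ_c).
a = d (ρ_c − ρ_w)/(ρ_m − ρ_c) = 2.46 km × 1.81/0.52 = 8.56 km.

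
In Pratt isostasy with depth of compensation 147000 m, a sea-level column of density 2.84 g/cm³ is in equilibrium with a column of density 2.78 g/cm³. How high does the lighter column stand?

ρ_ref D = ρ (D + h) → h = D (ρ_ref − ρ)/ρ.
h = 147000 m × (2.84 − 2.78)/2.78 = 3170 m.

3170 m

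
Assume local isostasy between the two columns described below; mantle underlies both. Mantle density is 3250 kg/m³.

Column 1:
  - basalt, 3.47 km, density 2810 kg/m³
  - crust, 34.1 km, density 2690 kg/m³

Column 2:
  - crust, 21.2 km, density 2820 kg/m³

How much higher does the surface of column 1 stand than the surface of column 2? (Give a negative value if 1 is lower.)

For any compensation level in the mantle, the mantle terms cancel and isostasy reduces to e = (Σt_1 − Σt_2) − (Σ(ρt)_1 − Σ(ρt)_2) / ρ_m.
Σt_1 = 37.57 km; Σt_2 = 21.2 km; Σ(ρt)_1 = 101479.7; Σ(ρt)_2 = 59784 (in km·kg/m³).
e = (37.57 − 21.2) − (101479.7 − 59784) / 3250 = 3.54 km.

3.54 km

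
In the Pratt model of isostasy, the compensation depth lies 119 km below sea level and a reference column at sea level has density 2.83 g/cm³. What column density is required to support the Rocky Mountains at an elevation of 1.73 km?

2.79 g/cm³

Pratt balance: ρ_ref D = ρ (D + h).
ρ = ρ_ref D/(D + h) = 2.83 × 119 km/(119 km + 1.73 km) = 2.79 g/cm³.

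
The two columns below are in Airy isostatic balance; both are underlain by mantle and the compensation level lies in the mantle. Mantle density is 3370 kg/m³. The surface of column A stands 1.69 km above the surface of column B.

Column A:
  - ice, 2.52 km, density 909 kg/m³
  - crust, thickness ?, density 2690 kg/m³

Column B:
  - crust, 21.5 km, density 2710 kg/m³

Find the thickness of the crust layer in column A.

Take the compensation level at the base of the deeper column (depth z_c below the surface of column A) and equate Σ ρ_i t_i down to z_c; mantle fills any gap and the z_c terms cancel.
Column A: 2.52×909 + x×2690 + (z_c − 2.52 − x)×3370
Column B: 1.69×0 + 21.5×2710 + (z_c − 1.69 − 21.5)×3370
The z_c×3370 term appears on both sides and cancels. Collect the known terms of each column as K = Σ(ρt)_known − 3370 × (depth of known layers): K_A = 2290.68 − 3370×2.52 = −6201.72; K_B = 58265 − 3370×(1.69 + 21.5) = −19885.3.
Balance: K_A − x×(3370 − 2690) = K_B, so x = (K_A − K_B)/(3370 − 2690) = 13683.6/680 = 20.1 km.

20.1 km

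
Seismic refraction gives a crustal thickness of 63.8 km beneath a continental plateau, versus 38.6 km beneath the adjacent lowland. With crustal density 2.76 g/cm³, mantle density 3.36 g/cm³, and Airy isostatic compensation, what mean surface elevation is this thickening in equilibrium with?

4.5 km

Excess crust Δ = 63.8 km − 38.6 km = 25.2 km, split between elevation h and root r with h + r = Δ.
Airy balance ρ_c h = (ρ_m − ρ_c) r gives r = h ρ_c/(ρ_m − ρ_c), so h (1 + ρ_c/(ρ_m − ρ_c)) = Δ, i.e. h = Δ (ρ_m − ρ_c)/ρ_m.
h = 25.2 km × 0.6/3.36 = 4.5 km.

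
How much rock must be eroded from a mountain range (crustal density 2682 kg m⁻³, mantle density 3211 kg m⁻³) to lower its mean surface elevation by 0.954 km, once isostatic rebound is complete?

5.79 km

Net drop Δ = e − u = e − e ρ_c/ρ_m = e (ρ_m − ρ_c)/ρ_m.
e = Δ ρ_m/(ρ_m − ρ_c) = 0.954 km × 3211/529 = 5.79 km.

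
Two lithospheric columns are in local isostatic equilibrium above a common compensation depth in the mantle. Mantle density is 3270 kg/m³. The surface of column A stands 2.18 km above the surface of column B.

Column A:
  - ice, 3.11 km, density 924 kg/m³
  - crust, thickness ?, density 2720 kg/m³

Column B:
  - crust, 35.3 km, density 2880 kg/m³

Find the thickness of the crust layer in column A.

24.7 km

Take the compensation level at the base of the deeper column (depth z_c below the surface of column A) and equate Σ ρ_i t_i down to z_c; mantle fills any gap and the z_c terms cancel.
Column A: 3.11×924 + x×2720 + (z_c − 3.11 − x)×3270
Column B: 2.18×0 + 35.3×2880 + (z_c − 2.18 − 35.3)×3270
The z_c×3270 term appears on both sides and cancels. Collect the known terms of each column as K = Σ(ρt)_known − 3270 × (depth of known layers): K_A = 2873.64 − 3270×3.11 = −7296.06; K_B = 101664 − 3270×(2.18 + 35.3) = −20895.6.
Balance: K_A − x×(3270 − 2720) = K_B, so x = (K_A − K_B)/(3270 − 2720) = 13599.5/550 = 24.7 km.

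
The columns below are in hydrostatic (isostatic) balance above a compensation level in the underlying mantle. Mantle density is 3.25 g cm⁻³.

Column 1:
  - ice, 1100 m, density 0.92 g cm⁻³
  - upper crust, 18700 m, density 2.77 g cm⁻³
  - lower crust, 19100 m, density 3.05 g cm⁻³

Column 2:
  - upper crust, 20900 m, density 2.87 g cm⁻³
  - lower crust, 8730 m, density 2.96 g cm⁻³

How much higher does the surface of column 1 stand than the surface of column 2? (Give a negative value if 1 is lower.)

1500 m

For any compensation level in the mantle, the mantle terms cancel and isostasy reduces to e = (Σt_1 − Σt_2) − (Σ(ρt)_1 − Σ(ρt)_2) / ρ_m.
Σt_1 = 38900 m; Σt_2 = 29630 m; Σ(ρt)_1 = 111066; Σ(ρt)_2 = 85823.8 (in m·g cm⁻³).
e = (38900 − 29630) − (111066 − 85823.8) / 3.25 = 1500 m.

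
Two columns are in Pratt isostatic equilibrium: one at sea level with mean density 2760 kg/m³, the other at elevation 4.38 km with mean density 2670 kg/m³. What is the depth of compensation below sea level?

130 km

ρ_ref D = ρ (D + h) → D (ρ_ref − ρ) = ρ h.
D = ρ h/(ρ_ref − ρ) = 2670 × 4.38 km/(2760 − 2670) = 130 km.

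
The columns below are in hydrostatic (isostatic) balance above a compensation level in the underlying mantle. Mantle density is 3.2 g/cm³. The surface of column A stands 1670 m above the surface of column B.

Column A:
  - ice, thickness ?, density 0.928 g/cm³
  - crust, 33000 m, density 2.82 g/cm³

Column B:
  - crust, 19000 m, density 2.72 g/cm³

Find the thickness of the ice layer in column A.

847 m

Take the compensation level at the base of the deeper column (depth z_c below the surface of column A) and equate Σ ρ_i t_i down to z_c; mantle fills any gap and the z_c terms cancel.
Column A: x×0.928 + 33000×2.82 + (z_c − 33000 − x)×3.2
Column B: 1670×0 + 19000×2.72 + (z_c − 1670 − 19000)×3.2
The z_c×3.2 term appears on both sides and cancels. Collect the known terms of each column as K = Σ(ρt)_known − 3.2 × (depth of known layers): K_A = 93060 − 3.2×33000 = −12540; K_B = 51680 − 3.2×(1670 + 19000) = −14464.
Balance: K_A − x×(3.2 − 0.928) = K_B, so x = (K_A − K_B)/(3.2 − 0.928) = 1924/2.272 = 847 m.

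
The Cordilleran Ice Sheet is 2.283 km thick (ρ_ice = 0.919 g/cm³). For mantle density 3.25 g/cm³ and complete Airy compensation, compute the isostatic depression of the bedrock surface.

0.646 km

In Airy isostatic equilibrium: the ice load ρ_ice t is balanced by mantle displaced below, ρ_m s.
s = t ρ_ice / ρ_m = 2.283 km × 0.919/3.25 = 0.646 km.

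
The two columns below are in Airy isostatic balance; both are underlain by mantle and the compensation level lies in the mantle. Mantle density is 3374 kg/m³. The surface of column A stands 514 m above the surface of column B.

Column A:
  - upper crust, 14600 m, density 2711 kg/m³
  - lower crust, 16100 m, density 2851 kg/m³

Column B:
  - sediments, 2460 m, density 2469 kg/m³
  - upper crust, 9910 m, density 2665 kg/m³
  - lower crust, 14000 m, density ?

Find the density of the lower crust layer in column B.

Take the compensation level at the base of the deeper column (depth z_c below the surface of column A) and equate Σ ρ_i t_i down to z_c; mantle fills any gap and the z_c terms cancel.
Column A: 14600×2711 + 16100×2851 + (z_c − 30700)×3374
Column B: 514×0 + 2460×2469 + 9910×2665 + 14000×ρ + (z_c − 514 − 26370)×3374
The z_c×3374 term appears on both sides and cancels. Collect the known terms of each column as K = Σ(ρt)_known − 3374 × (depth of known layers): K_A = 85481700 − 3374×30700 = −18100100; K_B = 32483890 − 3374×(514 + 26370) = −58222726.
Balance: K_A = K_B + 14000×ρ, so ρ = (K_A − K_B)/14000 = 40122600/14000 = 2870 kg/m³.

2870 kg/m³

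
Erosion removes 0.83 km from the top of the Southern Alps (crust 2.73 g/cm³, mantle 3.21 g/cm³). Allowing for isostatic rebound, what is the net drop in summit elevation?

Rebound u = e ρ_c/ρ_m = 0.83 km × 2.73/3.21 = 0.7059 km.
Net surface drop = e − u = 0.83 km − 0.7059 km = e (ρ_m − ρ_c)/ρ_m = 0.124 km.

0.124 km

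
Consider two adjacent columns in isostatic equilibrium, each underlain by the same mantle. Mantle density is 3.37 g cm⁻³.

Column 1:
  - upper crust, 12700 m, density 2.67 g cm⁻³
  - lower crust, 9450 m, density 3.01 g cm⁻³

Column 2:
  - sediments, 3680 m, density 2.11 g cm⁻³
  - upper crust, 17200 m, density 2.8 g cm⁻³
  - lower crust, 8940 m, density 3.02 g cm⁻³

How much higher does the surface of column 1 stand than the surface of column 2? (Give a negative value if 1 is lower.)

−1570 m

For any compensation level in the mantle, the mantle terms cancel and isostasy reduces to e = (Σt_1 − Σt_2) − (Σ(ρt)_1 − Σ(ρt)_2) / ρ_m.
Σt_1 = 22150 m; Σt_2 = 29820 m; Σ(ρt)_1 = 62353.5; Σ(ρt)_2 = 82923.6 (in m·g cm⁻³).
e = (22150 − 29820) − (62353.5 − 82923.6) / 3.37 = −1570 m.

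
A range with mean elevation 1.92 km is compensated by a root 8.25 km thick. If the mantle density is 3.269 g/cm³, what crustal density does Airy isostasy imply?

ρ_c h = (ρ_m − ρ_c) r → ρ_c (h + r) = ρ_m r → ρ_c = ρ_m r / (h + r).
ρ_c = 3.269 × 8.25 km / (1.92 km + 8.25 km) = 2.65 g/cm³.

2.65 g/cm³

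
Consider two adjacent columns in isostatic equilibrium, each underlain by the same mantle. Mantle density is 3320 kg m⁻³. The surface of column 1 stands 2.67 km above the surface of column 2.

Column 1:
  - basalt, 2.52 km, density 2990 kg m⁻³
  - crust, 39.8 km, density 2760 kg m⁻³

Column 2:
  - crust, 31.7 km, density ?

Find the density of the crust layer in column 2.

Take the compensation level at the base of the deeper column (depth z_c below the surface of column 1) and equate Σ ρ_i t_i down to z_c; mantle fills any gap and the z_c terms cancel.
Column 1: 2.52×2990 + 39.8×2760 + (z_c − 42.32)×3320
Column 2: 2.67×0 + 31.7×ρ + (z_c − 2.67 − 31.7)×3320
The z_c×3320 term appears on both sides and cancels. Collect the known terms of each column as K = Σ(ρt)_known − 3320 × (depth of known layers): K_1 = 117382.8 − 3320×42.32 = −23119.6; K_2 = 0 − 3320×(2.67 + 31.7) = −114108.4.
Balance: K_1 = K_2 + 31.7×ρ, so ρ = (K_1 − K_2)/31.7 = 90988.8/31.7 = 2870 kg m⁻³.

2870 kg m⁻³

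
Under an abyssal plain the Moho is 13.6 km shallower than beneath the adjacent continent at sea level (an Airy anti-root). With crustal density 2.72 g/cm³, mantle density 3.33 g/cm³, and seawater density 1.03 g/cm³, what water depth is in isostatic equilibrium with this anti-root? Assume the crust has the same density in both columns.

Replacing a thickness d of crust by seawater at the top must be balanced by replacing crust with mantle at the base: d (ρ_c − ρ_w) = a (ρ_m − ρ_c).
d = a (ρ_m − ρ_c)/(ρ_c − ρ_w) = 13.6 km × 0.61/1.69 = 4.91 km.

4.91 km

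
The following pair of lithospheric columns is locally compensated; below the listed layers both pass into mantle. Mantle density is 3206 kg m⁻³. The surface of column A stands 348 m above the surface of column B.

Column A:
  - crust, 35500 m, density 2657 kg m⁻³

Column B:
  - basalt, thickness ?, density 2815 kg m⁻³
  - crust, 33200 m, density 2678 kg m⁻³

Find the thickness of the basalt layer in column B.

Take the compensation level at the base of the deeper column (depth z_c below the surface of column A) and equate Σ ρ_i t_i down to z_c; mantle fills any gap and the z_c terms cancel.
Column A: 35500×2657 + (z_c − 35500)×3206
Column B: 348×0 + x×2815 + 33200×2678 + (z_c − 348 − 33200 − x)×3206
The z_c×3206 term appears on both sides and cancels. Collect the known terms of each column as K = Σ(ρt)_known − 3206 × (depth of known layers): K_A = 94323500 − 3206×35500 = −19489500; K_B = 88909600 − 3206×(348 + 33200) = −18645288.
Balance: K_A = K_B − x×(3206 − 2815), so x = (K_B − K_A)/(3206 − 2815) = 844212/391 = 2160 m.

2160 m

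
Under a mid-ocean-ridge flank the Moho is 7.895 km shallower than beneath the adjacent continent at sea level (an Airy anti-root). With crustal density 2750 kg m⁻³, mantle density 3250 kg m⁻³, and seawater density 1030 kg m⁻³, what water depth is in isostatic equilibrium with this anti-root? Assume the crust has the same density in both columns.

2.3 km

Replacing a thickness d of crust by seawater at the top must be balanced by replacing crust with mantle at the base: d (ρ_c − ρ_w) = a (ρ_m − ρ_c).
d = a (ρ_m − ρ_c)/(ρ_c − ρ_w) = 7.895 km × 500/1720 = 2.3 km.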